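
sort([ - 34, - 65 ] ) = [ - 65, - 34 ] 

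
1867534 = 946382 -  - 921152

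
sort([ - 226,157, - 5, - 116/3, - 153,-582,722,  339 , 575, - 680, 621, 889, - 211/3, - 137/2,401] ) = [ - 680, - 582, - 226, - 153, - 211/3, - 137/2, - 116/3, - 5,157 , 339, 401, 575, 621,722, 889]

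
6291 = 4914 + 1377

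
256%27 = 13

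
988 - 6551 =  -5563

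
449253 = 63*7131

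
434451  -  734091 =-299640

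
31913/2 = 31913/2 = 15956.50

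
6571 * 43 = 282553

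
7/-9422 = -1/1346= -0.00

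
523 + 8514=9037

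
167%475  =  167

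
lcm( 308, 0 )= 0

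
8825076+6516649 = 15341725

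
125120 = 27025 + 98095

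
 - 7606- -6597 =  - 1009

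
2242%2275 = 2242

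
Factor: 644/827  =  2^2*7^1*23^1*827^(  -  1 ) 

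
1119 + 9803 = 10922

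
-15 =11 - 26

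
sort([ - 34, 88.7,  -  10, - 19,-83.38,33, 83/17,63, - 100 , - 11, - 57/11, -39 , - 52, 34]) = [ - 100,- 83.38, - 52, - 39,-34,-19, - 11, - 10,- 57/11,  83/17,33,34,63, 88.7] 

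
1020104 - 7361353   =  -6341249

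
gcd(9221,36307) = 1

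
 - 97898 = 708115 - 806013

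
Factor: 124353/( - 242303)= - 3^2*41^1 *719^( - 1) = - 369/719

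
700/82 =350/41 =8.54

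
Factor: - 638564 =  - 2^2*263^1*607^1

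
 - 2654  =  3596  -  6250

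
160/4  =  40 = 40.00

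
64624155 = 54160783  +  10463372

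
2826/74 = 1413/37 = 38.19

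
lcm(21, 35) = 105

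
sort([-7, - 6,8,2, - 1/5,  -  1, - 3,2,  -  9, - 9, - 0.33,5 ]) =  [ - 9, - 9, - 7,-6, - 3,  -  1,-0.33,- 1/5,2,2,  5,8 ]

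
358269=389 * 921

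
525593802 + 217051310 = 742645112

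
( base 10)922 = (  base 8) 1632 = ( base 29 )12N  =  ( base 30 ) 10m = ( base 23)1h2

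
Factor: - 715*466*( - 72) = 23989680 = 2^4*3^2*5^1* 11^1 *13^1 * 233^1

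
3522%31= 19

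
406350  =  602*675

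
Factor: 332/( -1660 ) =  - 1/5= - 5^(-1) 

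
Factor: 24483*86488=2117485704  =  2^3*3^1 * 19^1*569^1 * 8161^1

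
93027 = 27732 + 65295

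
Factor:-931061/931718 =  - 2^( - 1)*199^(- 1) *541^1*1721^1*2341^(-1)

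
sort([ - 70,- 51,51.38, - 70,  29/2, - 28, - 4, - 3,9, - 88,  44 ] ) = [-88, - 70 ,  -  70,  -  51,-28, - 4, - 3, 9,29/2, 44,51.38]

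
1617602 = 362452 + 1255150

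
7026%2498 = 2030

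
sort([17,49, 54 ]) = [17  ,  49, 54]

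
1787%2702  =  1787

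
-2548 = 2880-5428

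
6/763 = 6/763 = 0.01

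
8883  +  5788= 14671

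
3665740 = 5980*613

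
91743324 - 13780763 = 77962561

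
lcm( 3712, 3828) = 122496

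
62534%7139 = 5422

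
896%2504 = 896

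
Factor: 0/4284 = 0^1= 0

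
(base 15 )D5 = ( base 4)3020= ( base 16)C8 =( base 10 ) 200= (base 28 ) 74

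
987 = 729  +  258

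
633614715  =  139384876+494229839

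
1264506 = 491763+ 772743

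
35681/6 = 5946 + 5/6 = 5946.83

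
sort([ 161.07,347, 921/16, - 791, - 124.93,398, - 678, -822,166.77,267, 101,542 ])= [ - 822, - 791,- 678, - 124.93 , 921/16,101,161.07, 166.77,267, 347,  398,542]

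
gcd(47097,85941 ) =9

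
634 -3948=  - 3314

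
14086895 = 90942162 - 76855267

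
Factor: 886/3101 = 2/7 = 2^1*7^( - 1) 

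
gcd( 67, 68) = 1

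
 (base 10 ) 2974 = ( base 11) 2264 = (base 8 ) 5636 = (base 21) 6FD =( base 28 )3m6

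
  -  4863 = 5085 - 9948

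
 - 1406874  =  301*( - 4674 ) 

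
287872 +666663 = 954535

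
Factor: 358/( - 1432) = - 2^( - 2) = - 1/4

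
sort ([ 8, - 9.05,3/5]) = [-9.05, 3/5,8 ] 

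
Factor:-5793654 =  - 2^1*3^1 * 23^1*41983^1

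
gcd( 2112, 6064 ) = 16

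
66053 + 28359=94412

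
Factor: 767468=2^2*13^1 * 14759^1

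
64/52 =16/13 = 1.23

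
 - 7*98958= - 692706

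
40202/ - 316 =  - 20101/158 = -  127.22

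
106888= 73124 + 33764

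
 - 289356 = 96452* (  -  3)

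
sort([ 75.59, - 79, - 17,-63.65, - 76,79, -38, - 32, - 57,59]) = [ - 79 , - 76, - 63.65 , - 57, - 38, - 32, - 17 , 59,  75.59,79 ]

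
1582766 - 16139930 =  - 14557164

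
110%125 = 110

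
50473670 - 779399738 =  - 728926068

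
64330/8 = 8041 + 1/4 = 8041.25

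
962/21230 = 481/10615 = 0.05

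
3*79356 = 238068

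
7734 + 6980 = 14714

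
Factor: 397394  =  2^1*23^1*53^1 *163^1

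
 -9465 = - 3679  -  5786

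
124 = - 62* ( -2) 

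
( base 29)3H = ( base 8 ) 150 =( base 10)104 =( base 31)3B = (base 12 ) 88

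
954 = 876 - -78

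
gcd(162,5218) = 2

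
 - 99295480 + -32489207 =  - 131784687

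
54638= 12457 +42181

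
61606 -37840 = 23766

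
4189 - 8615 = -4426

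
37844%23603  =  14241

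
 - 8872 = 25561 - 34433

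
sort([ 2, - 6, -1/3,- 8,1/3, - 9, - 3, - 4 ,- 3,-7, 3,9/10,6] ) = [  -  9, - 8, - 7,  -  6,  -  4, - 3 , - 3, - 1/3, 1/3,9/10, 2, 3, 6]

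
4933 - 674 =4259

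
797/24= 33+5/24 = 33.21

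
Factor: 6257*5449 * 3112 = 106101751016 = 2^3 * 389^1*5449^1*6257^1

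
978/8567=978/8567 = 0.11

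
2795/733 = 2795/733 = 3.81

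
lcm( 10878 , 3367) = 141414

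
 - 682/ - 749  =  682/749 = 0.91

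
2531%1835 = 696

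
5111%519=440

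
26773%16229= 10544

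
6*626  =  3756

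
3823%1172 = 307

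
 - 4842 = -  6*807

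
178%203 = 178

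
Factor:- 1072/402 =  -8/3  =  - 2^3*3^ (-1) 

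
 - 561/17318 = -561/17318 = - 0.03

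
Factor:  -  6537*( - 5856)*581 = 2^5*3^2*7^1*61^1*83^1*2179^1 = 22241070432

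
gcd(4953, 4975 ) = 1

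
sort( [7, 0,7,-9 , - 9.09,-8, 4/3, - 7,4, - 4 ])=[ - 9.09, - 9,-8, - 7, - 4,0,4/3, 4,7,7]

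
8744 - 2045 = 6699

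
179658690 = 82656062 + 97002628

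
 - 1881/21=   -  627/7 = - 89.57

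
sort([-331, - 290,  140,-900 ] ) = [ - 900, - 331,- 290, 140 ]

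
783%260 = 3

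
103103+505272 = 608375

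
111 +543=654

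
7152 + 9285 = 16437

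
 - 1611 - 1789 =- 3400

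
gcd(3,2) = 1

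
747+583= 1330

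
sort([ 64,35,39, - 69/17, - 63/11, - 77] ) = [ - 77, - 63/11, - 69/17, 35, 39, 64 ] 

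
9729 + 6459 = 16188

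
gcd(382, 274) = 2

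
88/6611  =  8/601= 0.01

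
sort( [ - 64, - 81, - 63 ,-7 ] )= [  -  81, - 64, - 63, - 7] 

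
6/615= 2/205= 0.01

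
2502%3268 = 2502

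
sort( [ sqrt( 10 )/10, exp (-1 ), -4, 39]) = [- 4,sqrt(10)/10, exp( - 1),39 ]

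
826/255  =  826/255 =3.24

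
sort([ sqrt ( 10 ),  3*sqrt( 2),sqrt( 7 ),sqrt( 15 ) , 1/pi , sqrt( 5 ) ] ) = [1/pi,sqrt( 5),sqrt( 7),sqrt( 10),  sqrt( 15 ),3*sqrt(2 ) ]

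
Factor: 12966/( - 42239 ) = -2^1 * 3^1*2161^1*42239^( - 1 ) 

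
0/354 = 0 = 0.00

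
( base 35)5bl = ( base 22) DAJ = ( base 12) 3943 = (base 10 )6531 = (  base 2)1100110000011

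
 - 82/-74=1 + 4/37  =  1.11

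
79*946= 74734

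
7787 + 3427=11214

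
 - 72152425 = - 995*72515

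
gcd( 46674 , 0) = 46674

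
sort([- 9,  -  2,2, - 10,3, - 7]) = [- 10, - 9, - 7,  -  2, 2,3 ] 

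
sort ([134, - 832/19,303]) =[  -  832/19 , 134, 303 ] 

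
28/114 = 14/57 = 0.25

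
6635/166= 39 + 161/166 = 39.97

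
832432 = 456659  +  375773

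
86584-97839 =-11255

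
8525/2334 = 8525/2334 = 3.65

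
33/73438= 33/73438 =0.00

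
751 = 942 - 191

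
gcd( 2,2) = 2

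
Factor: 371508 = 2^2 * 3^1 * 83^1*373^1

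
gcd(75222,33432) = 8358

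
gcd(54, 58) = 2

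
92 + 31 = 123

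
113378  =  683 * 166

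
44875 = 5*8975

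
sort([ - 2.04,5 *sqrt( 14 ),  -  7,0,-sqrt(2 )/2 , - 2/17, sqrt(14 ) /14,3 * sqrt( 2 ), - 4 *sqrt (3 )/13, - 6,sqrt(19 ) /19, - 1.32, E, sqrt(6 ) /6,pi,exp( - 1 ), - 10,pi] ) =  [ - 10, - 7, - 6, - 2.04,-1.32, - sqrt( 2) /2, - 4*sqrt( 3)/13, - 2/17, 0,sqrt(19)/19  ,  sqrt( 14 ) /14, exp( - 1), sqrt( 6) /6,  E,  pi,pi , 3 *sqrt( 2), 5*sqrt( 14)]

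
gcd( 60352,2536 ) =8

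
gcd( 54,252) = 18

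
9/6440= 9/6440=0.00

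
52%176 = 52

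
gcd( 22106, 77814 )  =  2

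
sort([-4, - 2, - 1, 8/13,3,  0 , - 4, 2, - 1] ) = [ - 4, -4, - 2, - 1, - 1, 0,8/13,2, 3 ] 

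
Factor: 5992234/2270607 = 2^1  *  3^( - 1)*756869^( - 1) * 2996117^1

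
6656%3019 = 618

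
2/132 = 1/66 = 0.02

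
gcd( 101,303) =101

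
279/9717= 93/3239  =  0.03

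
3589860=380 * 9447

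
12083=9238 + 2845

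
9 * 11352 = 102168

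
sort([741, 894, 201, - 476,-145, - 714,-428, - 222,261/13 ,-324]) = [ - 714, - 476,-428 , - 324,  -  222, -145 , 261/13, 201  ,  741, 894]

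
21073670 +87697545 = 108771215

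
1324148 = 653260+670888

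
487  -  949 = - 462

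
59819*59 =3529321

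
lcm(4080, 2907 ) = 232560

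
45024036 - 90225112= - 45201076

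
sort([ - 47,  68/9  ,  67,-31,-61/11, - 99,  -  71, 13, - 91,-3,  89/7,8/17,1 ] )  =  [- 99, - 91, - 71, - 47, -31, - 61/11,-3, 8/17, 1,68/9 , 89/7, 13,67]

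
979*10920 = 10690680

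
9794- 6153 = 3641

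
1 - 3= - 2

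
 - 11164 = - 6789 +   -  4375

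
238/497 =34/71 = 0.48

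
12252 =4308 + 7944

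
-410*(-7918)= 3246380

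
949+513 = 1462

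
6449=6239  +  210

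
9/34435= 9/34435  =  0.00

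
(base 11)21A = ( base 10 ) 263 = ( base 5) 2023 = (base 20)d3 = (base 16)107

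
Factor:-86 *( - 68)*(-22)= -2^4*11^1 * 17^1*43^1 = - 128656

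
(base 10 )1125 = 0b10001100101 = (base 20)2g5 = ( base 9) 1480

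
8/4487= 8/4487 = 0.00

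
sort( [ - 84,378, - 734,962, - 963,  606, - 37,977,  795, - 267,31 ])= [ - 963,-734, - 267, - 84, - 37 , 31, 378,606, 795,962, 977]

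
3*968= 2904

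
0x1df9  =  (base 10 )7673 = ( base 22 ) FIH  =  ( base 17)1996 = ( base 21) h88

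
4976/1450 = 3 + 313/725 =3.43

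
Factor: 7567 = 7^1 * 23^1*47^1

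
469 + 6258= 6727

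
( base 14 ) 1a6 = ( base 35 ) 9r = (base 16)156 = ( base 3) 110200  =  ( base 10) 342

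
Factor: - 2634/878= -3 = - 3^1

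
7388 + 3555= 10943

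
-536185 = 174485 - 710670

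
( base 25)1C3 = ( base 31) tt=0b1110100000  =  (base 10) 928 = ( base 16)3A0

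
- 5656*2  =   - 11312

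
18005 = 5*3601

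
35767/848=42 + 151/848= 42.18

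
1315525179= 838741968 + 476783211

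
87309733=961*90853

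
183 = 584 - 401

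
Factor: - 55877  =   - 71^1*787^1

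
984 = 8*123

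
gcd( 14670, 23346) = 18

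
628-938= -310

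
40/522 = 20/261 = 0.08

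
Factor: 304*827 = 2^4*19^1*827^1 = 251408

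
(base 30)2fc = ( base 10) 2262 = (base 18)6hc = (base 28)2om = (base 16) 8d6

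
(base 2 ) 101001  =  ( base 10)41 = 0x29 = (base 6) 105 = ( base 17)27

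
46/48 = 23/24 = 0.96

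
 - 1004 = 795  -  1799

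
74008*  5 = 370040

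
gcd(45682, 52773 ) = 7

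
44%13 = 5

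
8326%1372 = 94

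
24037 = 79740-55703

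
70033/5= 70033/5 = 14006.60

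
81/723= 27/241 = 0.11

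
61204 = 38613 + 22591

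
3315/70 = 663/14 = 47.36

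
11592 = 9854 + 1738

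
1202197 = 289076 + 913121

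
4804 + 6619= 11423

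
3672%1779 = 114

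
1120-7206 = -6086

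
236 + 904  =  1140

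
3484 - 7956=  - 4472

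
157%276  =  157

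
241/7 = 241/7 = 34.43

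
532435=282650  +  249785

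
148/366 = 74/183 = 0.40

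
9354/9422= 4677/4711 = 0.99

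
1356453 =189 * 7177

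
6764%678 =662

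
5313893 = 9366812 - 4052919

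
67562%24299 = 18964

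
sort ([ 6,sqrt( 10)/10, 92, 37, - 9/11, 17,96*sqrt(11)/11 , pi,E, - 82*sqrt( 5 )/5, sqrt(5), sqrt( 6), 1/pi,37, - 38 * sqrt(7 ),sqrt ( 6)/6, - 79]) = [-38*sqrt( 7), - 79 , - 82*sqrt( 5)/5, - 9/11, sqrt( 10 ) /10, 1/pi, sqrt( 6)/6,sqrt( 5), sqrt(  6), E, pi,6, 17,96 * sqrt( 11)/11, 37,  37, 92 ]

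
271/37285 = 271/37285=0.01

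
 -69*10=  - 690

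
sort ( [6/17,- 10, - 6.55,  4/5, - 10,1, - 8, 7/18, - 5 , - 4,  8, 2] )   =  [-10 , - 10,  -  8, - 6.55, - 5, - 4,  6/17,  7/18, 4/5,1,2,  8] 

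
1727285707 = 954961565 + 772324142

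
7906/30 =3953/15 = 263.53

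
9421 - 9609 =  - 188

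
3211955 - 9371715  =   -6159760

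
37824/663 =12608/221 =57.05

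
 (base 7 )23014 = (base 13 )2875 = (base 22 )c1c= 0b1011011010010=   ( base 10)5842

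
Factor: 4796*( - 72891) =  - 2^2*3^2 * 7^1*11^1*13^1*89^1*109^1=-  349585236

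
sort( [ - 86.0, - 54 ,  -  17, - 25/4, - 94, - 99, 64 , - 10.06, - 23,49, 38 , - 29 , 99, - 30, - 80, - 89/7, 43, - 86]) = [ - 99,-94, - 86.0, - 86, - 80, - 54, - 30, - 29 , - 23 , - 17 ,-89/7,  -  10.06,  -  25/4,  38, 43, 49 , 64,  99] 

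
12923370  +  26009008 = 38932378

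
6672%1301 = 167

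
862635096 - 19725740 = 842909356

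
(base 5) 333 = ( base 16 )5d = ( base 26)3f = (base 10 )93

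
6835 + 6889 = 13724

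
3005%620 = 525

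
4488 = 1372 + 3116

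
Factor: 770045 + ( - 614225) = 155820 = 2^2*3^1*5^1*7^2*53^1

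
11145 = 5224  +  5921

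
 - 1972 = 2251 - 4223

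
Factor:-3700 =  -  2^2*5^2*37^1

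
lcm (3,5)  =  15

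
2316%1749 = 567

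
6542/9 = 726 + 8/9 = 726.89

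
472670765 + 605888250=1078559015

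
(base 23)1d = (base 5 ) 121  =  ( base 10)36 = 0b100100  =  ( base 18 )20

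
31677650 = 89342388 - 57664738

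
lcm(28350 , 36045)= 2523150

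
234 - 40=194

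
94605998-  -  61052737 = 155658735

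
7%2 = 1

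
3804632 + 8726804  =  12531436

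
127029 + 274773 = 401802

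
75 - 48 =27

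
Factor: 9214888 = 2^3 * 1151861^1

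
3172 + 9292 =12464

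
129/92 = 1 + 37/92  =  1.40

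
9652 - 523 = 9129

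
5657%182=15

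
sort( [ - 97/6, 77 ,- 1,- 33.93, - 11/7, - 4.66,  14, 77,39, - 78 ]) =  [ - 78,  -  33.93, - 97/6, - 4.66, - 11/7,-1 , 14, 39,77,  77] 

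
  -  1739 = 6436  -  8175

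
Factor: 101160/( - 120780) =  - 562/671 = - 2^1*11^ (-1)*61^( - 1 )*281^1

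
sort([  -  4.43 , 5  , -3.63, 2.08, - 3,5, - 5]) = [ - 5 , - 4.43, - 3.63, - 3,2.08, 5,5 ] 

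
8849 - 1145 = 7704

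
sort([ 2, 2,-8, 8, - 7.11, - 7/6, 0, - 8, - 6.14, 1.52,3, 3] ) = [ - 8,  -  8, - 7.11, - 6.14,-7/6, 0, 1.52, 2, 2, 3, 3,8 ]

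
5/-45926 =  - 1 + 45921/45926= - 0.00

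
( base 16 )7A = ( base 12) a2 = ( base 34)3K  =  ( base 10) 122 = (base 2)1111010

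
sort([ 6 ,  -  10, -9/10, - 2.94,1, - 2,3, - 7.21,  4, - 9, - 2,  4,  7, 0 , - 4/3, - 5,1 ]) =[ - 10, - 9, - 7.21, - 5, - 2.94, - 2, - 2, - 4/3, - 9/10,0 , 1, 1, 3,4 , 4,6, 7] 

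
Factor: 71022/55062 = 3^( - 1 )*23^( - 1 )*89^1 =89/69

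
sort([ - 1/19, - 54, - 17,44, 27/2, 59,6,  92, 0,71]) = [  -  54, - 17 , - 1/19, 0, 6,27/2, 44, 59,  71, 92]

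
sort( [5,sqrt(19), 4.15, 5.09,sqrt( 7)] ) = [sqrt(7 ),4.15,  sqrt( 19), 5 , 5.09 ]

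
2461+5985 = 8446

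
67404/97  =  694+86/97 = 694.89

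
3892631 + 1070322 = 4962953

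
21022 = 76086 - 55064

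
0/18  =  0  =  0.00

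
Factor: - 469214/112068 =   -  829/198  =  - 2^( - 1) * 3^( - 2)*11^(-1)*829^1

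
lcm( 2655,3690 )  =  217710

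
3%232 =3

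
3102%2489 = 613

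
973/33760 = 973/33760 = 0.03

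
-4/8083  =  -4/8083 = - 0.00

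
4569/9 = 1523/3 = 507.67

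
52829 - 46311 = 6518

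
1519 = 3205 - 1686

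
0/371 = 0 = 0.00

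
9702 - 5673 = 4029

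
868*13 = 11284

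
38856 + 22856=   61712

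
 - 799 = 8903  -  9702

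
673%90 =43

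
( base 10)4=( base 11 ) 4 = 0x4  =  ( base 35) 4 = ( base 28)4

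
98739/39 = 2531+10/13 = 2531.77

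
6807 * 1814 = 12347898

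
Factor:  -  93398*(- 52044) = 4860805512 = 2^3*3^1 * 17^1*41^1*67^1 * 4337^1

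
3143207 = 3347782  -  204575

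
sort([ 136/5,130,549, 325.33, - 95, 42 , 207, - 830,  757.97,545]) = [-830, - 95, 136/5,42, 130, 207,325.33,545, 549, 757.97]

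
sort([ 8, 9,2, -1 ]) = [-1,2,8, 9] 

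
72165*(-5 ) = -360825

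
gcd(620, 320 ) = 20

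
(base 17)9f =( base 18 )96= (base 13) cc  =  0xa8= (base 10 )168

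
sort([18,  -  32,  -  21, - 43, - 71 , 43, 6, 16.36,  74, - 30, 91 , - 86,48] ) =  [ - 86, - 71, - 43, - 32 , - 30, - 21,6, 16.36,18, 43,48, 74,91] 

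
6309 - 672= 5637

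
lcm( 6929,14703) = 602823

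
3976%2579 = 1397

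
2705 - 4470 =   -  1765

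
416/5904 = 26/369 = 0.07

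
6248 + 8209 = 14457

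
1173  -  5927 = - 4754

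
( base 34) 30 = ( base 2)1100110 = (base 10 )102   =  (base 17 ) 60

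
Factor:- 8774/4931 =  - 2^1*41^1*107^1*4931^(-1)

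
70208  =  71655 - 1447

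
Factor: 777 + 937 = 2^1 * 857^1 = 1714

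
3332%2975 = 357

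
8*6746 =53968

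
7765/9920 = 1553/1984  =  0.78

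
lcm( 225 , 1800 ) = 1800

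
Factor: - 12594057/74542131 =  -4198019/24847377 = - 3^( - 1)*7^1*67^1*1307^( - 1)*6337^( -1)*8951^1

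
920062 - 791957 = 128105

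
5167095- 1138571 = 4028524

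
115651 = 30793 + 84858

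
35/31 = 35/31 = 1.13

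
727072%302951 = 121170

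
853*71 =60563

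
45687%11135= 1147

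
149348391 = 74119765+75228626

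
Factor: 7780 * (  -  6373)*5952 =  - 295111706880 = - 2^8*3^1*5^1*31^1*389^1*6373^1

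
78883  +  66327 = 145210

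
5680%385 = 290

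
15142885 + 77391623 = 92534508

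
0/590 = 0 = 0.00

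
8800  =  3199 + 5601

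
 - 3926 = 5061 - 8987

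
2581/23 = 2581/23 = 112.22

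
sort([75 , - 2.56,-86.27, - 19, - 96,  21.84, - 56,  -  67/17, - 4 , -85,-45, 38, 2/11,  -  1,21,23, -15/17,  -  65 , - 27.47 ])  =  [ - 96 , - 86.27,-85, - 65, - 56, - 45, - 27.47 , - 19,-4, - 67/17, - 2.56,  -  1, - 15/17,2/11, 21,  21.84,23, 38, 75]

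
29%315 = 29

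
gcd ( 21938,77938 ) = 14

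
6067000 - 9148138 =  - 3081138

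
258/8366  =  129/4183= 0.03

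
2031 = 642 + 1389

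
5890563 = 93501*63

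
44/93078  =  22/46539 = 0.00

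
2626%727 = 445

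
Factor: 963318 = 2^1 * 3^1*160553^1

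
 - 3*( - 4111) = 12333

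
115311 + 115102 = 230413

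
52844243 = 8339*6337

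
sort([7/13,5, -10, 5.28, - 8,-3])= [  -  10, - 8, - 3 , 7/13, 5,5.28]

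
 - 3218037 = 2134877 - 5352914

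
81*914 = 74034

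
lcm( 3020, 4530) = 9060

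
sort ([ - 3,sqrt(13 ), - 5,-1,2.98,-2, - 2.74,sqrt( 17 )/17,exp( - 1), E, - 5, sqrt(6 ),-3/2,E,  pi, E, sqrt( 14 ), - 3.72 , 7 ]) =[ - 5,- 5, - 3.72,-3, - 2.74, - 2, - 3/2,- 1, sqrt( 17 )/17, exp( - 1),sqrt ( 6 ), E , E, E, 2.98, pi,sqrt( 13 ) , sqrt( 14),7] 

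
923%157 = 138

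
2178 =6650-4472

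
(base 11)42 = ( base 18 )2a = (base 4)232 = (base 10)46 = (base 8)56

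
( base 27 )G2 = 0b110110010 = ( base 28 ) FE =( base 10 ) 434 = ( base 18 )162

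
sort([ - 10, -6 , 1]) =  [ - 10 , - 6,1 ] 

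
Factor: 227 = 227^1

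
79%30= 19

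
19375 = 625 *31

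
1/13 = 1/13=   0.08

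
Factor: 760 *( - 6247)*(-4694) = 2^4*5^1 * 19^1 * 2347^1*6247^1 = 22285797680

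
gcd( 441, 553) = 7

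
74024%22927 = 5243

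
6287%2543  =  1201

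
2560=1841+719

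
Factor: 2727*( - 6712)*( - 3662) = 2^4*3^3 * 101^1*839^1*1831^1 = 67027871088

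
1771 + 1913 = 3684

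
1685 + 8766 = 10451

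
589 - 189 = 400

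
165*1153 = 190245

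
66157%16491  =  193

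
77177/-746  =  - 104 + 407/746 =-103.45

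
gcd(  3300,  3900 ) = 300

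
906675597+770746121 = 1677421718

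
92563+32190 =124753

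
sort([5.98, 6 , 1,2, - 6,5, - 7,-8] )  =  [ - 8, - 7 , - 6, 1 , 2, 5,5.98, 6 ]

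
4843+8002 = 12845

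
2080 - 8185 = -6105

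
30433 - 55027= - 24594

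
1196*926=1107496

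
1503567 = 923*1629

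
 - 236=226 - 462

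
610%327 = 283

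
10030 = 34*295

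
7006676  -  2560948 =4445728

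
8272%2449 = 925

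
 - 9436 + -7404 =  - 16840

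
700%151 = 96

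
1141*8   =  9128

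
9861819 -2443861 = 7417958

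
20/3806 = 10/1903 = 0.01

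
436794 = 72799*6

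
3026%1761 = 1265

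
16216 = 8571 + 7645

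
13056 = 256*51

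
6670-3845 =2825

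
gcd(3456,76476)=12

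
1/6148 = 1/6148 = 0.00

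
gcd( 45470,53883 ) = 1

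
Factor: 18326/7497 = 2^1*3^(-2 ) * 11^1  =  22/9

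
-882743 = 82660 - 965403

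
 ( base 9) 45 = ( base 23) 1i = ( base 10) 41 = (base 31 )1A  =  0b101001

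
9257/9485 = 9257/9485 = 0.98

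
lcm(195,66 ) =4290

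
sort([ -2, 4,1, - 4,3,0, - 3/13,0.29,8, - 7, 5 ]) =[ - 7,  -  4, - 2,- 3/13, 0, 0.29,1,3,4,5, 8] 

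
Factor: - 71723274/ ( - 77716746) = 3^( - 4 ) * 7^1*31^2 * 1777^1*159911^ ( - 1) = 11953879/12952791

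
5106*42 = 214452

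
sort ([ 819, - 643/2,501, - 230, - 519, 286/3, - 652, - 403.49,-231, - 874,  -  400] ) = [ - 874,  -  652 ,-519,  -  403.49, - 400,-643/2, - 231,-230,286/3,501, 819] 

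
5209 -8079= - 2870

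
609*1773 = 1079757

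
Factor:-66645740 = - 2^2*5^1*7^1*476041^1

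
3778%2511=1267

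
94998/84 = 1130 + 13/14= 1130.93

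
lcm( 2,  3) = 6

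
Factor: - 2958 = - 2^1*3^1*17^1*29^1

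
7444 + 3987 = 11431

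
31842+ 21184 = 53026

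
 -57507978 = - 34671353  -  22836625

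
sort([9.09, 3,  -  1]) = [ -1, 3, 9.09] 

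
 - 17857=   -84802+66945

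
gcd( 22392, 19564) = 4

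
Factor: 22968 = 2^3*3^2*11^1*29^1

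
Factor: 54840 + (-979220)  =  -2^2*5^1*46219^1=-924380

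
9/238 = 9/238 = 0.04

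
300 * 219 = 65700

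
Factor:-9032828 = - 2^2*7^1*19^1*16979^1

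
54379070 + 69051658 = 123430728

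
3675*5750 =21131250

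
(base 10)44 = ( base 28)1g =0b101100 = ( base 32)1c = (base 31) 1D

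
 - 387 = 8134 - 8521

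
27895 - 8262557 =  - 8234662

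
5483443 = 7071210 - 1587767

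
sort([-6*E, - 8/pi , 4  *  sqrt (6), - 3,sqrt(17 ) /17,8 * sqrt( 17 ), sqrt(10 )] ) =[-6*E, - 3 , -8/pi, sqrt( 17)/17, sqrt( 10),4*sqrt(6), 8* sqrt( 17)]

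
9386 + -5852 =3534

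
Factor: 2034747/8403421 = 3^3*11^1*17^1*31^1*61^( - 1)* 10597^( - 1)=156519/646417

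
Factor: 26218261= 43^1*127^1*4801^1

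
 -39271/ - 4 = 9817 + 3/4=9817.75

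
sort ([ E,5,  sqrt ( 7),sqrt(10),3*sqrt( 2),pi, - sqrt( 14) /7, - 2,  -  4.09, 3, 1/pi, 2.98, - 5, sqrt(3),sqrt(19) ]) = [ - 5, - 4.09,  -  2, - sqrt(14)/7,1/pi, sqrt (3), sqrt( 7),  E,  2.98, 3,pi,sqrt( 10), 3*sqrt (2), sqrt ( 19),5] 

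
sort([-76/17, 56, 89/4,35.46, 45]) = [ - 76/17, 89/4, 35.46, 45,56 ] 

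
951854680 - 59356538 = 892498142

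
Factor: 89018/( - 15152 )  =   - 2^(-3)*47^1 =-  47/8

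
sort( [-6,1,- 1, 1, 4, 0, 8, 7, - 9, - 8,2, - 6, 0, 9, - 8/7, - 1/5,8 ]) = [ - 9, - 8, - 6, - 6, - 8/7,-1, - 1/5,0, 0,1,1 , 2,4,7,8, 8, 9]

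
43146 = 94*459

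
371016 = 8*46377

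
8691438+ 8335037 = 17026475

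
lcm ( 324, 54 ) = 324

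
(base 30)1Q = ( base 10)56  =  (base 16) 38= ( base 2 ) 111000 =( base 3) 2002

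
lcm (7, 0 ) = 0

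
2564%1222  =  120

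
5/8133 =5/8133 = 0.00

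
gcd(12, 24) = 12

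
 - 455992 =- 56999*8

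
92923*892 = 82887316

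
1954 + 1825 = 3779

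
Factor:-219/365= -3/5 = -3^1 * 5^( - 1) 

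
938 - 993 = - 55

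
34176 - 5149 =29027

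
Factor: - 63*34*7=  - 14994= - 2^1*3^2 * 7^2*17^1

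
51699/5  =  10339+4/5 = 10339.80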